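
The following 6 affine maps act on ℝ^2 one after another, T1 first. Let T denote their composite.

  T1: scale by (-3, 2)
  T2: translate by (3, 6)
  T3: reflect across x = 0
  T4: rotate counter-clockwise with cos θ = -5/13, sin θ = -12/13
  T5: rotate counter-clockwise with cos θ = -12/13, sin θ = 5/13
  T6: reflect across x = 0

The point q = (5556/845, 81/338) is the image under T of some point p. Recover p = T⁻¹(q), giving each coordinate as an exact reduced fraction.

T1 = [-3 0 0; 0 2 0; 0 0 1]
T2·T1 = [-3 0 3; 0 2 6; 0 0 1]
T3·…·T1 = [3 0 -3; 0 2 6; 0 0 1]
T4·…·T1 = [-15/13 24/13 87/13; -36/13 -10/13 6/13; 0 0 1]
T5·…·T1 = [360/169 -238/169 -1074/169; 357/169 240/169 363/169; 0 0 1]
T6·…·T1 = [-360/169 238/169 1074/169; 357/169 240/169 363/169; 0 0 1]
det M = -6; M⁻¹ = [-40/169 119/507 1; 119/338 60/169 -3; 0 0 1]
M⁻¹ · (5556/845, 81/338)ᵀ = (-1/2, -3/5)ᵀ

p = (-1/2, -3/5)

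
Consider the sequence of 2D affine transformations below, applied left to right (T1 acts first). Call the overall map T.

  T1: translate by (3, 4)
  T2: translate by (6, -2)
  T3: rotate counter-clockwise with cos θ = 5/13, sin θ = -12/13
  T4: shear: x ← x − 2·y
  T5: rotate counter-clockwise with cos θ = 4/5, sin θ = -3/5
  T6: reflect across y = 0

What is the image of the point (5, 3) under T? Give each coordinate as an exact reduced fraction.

T(p) = (19, 28)

T1 translate by (3, 4): (5, 3) → (8, 7)
T2 translate by (6, -2): (8, 7) → (14, 5)
T3 rotate counter-clockwise with cos θ = 5/13, sin θ = -12/13: (14, 5) → (10, -11)
T4 shear: x ← x − 2·y: (10, -11) → (32, -11)
T5 rotate counter-clockwise with cos θ = 4/5, sin θ = -3/5: (32, -11) → (19, -28)
T6 reflect across y = 0: (19, -28) → (19, 28)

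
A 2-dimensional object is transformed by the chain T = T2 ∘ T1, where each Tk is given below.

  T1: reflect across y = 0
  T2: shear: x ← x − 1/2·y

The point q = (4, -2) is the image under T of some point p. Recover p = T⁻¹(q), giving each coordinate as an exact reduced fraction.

p = (3, 2)

T1 = [1 0 0; 0 -1 0; 0 0 1]
T2·T1 = [1 1/2 0; 0 -1 0; 0 0 1]
det M = -1; M⁻¹ = [1 1/2 0; 0 -1 0; 0 0 1]
M⁻¹ · (4, -2)ᵀ = (3, 2)ᵀ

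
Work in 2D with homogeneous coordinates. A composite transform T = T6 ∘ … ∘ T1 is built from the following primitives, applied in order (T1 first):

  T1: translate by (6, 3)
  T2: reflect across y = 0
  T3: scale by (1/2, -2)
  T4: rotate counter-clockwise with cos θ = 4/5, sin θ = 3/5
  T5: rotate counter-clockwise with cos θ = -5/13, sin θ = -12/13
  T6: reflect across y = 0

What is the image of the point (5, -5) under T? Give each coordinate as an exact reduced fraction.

T1 translate by (6, 3): (5, -5) → (11, -2)
T2 reflect across y = 0: (11, -2) → (11, 2)
T3 scale by (1/2, -2): (11, 2) → (11/2, -4)
T4 rotate counter-clockwise with cos θ = 4/5, sin θ = 3/5: (11/2, -4) → (34/5, 1/10)
T5 rotate counter-clockwise with cos θ = -5/13, sin θ = -12/13: (34/5, 1/10) → (-164/65, -821/130)
T6 reflect across y = 0: (-164/65, -821/130) → (-164/65, 821/130)

T(p) = (-164/65, 821/130)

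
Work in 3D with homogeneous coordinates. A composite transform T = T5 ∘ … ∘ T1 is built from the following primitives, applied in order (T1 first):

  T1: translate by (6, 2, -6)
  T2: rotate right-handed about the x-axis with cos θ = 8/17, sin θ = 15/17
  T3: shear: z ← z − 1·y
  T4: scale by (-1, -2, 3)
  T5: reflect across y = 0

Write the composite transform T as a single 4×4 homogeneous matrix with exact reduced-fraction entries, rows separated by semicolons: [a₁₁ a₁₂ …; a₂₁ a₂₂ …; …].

T = [-1 0 0 -6; 0 16/17 -30/17 212/17; 0 21/17 69/17 -372/17; 0 0 0 1]

T1 = [1 0 0 6; 0 1 0 2; 0 0 1 -6; 0 0 0 1]
T2·T1 = [1 0 0 6; 0 8/17 -15/17 106/17; 0 15/17 8/17 -18/17; 0 0 0 1]
T3·…·T1 = [1 0 0 6; 0 8/17 -15/17 106/17; 0 7/17 23/17 -124/17; 0 0 0 1]
T4·…·T1 = [-1 0 0 -6; 0 -16/17 30/17 -212/17; 0 21/17 69/17 -372/17; 0 0 0 1]
T5·…·T1 = [-1 0 0 -6; 0 16/17 -30/17 212/17; 0 21/17 69/17 -372/17; 0 0 0 1]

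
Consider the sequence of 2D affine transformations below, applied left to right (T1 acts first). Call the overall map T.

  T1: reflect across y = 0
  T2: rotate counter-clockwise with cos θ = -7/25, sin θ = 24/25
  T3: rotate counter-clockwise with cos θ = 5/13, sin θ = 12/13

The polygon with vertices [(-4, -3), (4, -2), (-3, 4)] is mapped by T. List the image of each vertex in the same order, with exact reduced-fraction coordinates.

T1 reflect across y = 0: (-4, -3) → (-4, 3); (4, -2) → (4, 2); (-3, 4) → (-3, -4)
T2 rotate counter-clockwise with cos θ = -7/25, sin θ = 24/25: (-4, 3) → (-44/25, -117/25); (4, 2) → (-76/25, 82/25); (-3, -4) → (117/25, -44/25)
T3 rotate counter-clockwise with cos θ = 5/13, sin θ = 12/13: (-44/25, -117/25) → (1184/325, -1113/325); (-76/25, 82/25) → (-1364/325, -502/325); (117/25, -44/25) → (1113/325, 1184/325)

image vertices: (1184/325, -1113/325), (-1364/325, -502/325), (1113/325, 1184/325)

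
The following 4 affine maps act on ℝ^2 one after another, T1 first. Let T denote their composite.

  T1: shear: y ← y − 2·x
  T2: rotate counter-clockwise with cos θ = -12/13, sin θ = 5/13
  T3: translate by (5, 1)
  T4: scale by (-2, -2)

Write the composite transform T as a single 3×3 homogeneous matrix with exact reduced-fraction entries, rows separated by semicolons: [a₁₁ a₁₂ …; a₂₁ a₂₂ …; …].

T = [4/13 10/13 -10; -58/13 24/13 -2; 0 0 1]

T1 = [1 0 0; -2 1 0; 0 0 1]
T2·T1 = [-2/13 -5/13 0; 29/13 -12/13 0; 0 0 1]
T3·…·T1 = [-2/13 -5/13 5; 29/13 -12/13 1; 0 0 1]
T4·…·T1 = [4/13 10/13 -10; -58/13 24/13 -2; 0 0 1]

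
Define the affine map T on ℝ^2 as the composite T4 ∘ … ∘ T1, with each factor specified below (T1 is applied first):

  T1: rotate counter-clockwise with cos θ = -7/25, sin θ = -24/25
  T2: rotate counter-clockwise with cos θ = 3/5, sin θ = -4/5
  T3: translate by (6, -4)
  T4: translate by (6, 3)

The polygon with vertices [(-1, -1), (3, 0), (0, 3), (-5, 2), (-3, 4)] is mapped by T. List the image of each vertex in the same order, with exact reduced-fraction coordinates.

T1 rotate counter-clockwise with cos θ = -7/25, sin θ = -24/25: (-1, -1) → (-17/25, 31/25); (3, 0) → (-21/25, -72/25); (0, 3) → (72/25, -21/25); (-5, 2) → (83/25, 106/25); (-3, 4) → (117/25, 44/25)
T2 rotate counter-clockwise with cos θ = 3/5, sin θ = -4/5: (-17/25, 31/25) → (73/125, 161/125); (-21/25, -72/25) → (-351/125, -132/125); (72/25, -21/25) → (132/125, -351/125); (83/25, 106/25) → (673/125, -14/125); (117/25, 44/25) → (527/125, -336/125)
T3 translate by (6, -4): (73/125, 161/125) → (823/125, -339/125); (-351/125, -132/125) → (399/125, -632/125); (132/125, -351/125) → (882/125, -851/125); (673/125, -14/125) → (1423/125, -514/125); (527/125, -336/125) → (1277/125, -836/125)
T4 translate by (6, 3): (823/125, -339/125) → (1573/125, 36/125); (399/125, -632/125) → (1149/125, -257/125); (882/125, -851/125) → (1632/125, -476/125); (1423/125, -514/125) → (2173/125, -139/125); (1277/125, -836/125) → (2027/125, -461/125)

image vertices: (1573/125, 36/125), (1149/125, -257/125), (1632/125, -476/125), (2173/125, -139/125), (2027/125, -461/125)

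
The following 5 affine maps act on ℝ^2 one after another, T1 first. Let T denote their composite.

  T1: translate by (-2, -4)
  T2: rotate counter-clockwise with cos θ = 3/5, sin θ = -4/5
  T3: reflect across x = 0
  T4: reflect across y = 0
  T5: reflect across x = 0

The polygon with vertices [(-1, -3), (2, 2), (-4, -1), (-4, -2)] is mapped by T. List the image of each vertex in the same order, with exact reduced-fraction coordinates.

T1 translate by (-2, -4): (-1, -3) → (-3, -7); (2, 2) → (0, -2); (-4, -1) → (-6, -5); (-4, -2) → (-6, -6)
T2 rotate counter-clockwise with cos θ = 3/5, sin θ = -4/5: (-3, -7) → (-37/5, -9/5); (0, -2) → (-8/5, -6/5); (-6, -5) → (-38/5, 9/5); (-6, -6) → (-42/5, 6/5)
T3 reflect across x = 0: (-37/5, -9/5) → (37/5, -9/5); (-8/5, -6/5) → (8/5, -6/5); (-38/5, 9/5) → (38/5, 9/5); (-42/5, 6/5) → (42/5, 6/5)
T4 reflect across y = 0: (37/5, -9/5) → (37/5, 9/5); (8/5, -6/5) → (8/5, 6/5); (38/5, 9/5) → (38/5, -9/5); (42/5, 6/5) → (42/5, -6/5)
T5 reflect across x = 0: (37/5, 9/5) → (-37/5, 9/5); (8/5, 6/5) → (-8/5, 6/5); (38/5, -9/5) → (-38/5, -9/5); (42/5, -6/5) → (-42/5, -6/5)

image vertices: (-37/5, 9/5), (-8/5, 6/5), (-38/5, -9/5), (-42/5, -6/5)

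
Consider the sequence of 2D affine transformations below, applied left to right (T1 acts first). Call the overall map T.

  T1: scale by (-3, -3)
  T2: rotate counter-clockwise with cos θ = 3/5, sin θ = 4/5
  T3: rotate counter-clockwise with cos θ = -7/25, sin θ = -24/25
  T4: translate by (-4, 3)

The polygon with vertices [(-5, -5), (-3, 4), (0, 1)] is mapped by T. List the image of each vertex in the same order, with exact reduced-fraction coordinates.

T1 scale by (-3, -3): (-5, -5) → (15, 15); (-3, 4) → (9, -12); (0, 1) → (0, -3)
T2 rotate counter-clockwise with cos θ = 3/5, sin θ = 4/5: (15, 15) → (-3, 21); (9, -12) → (15, 0); (0, -3) → (12/5, -9/5)
T3 rotate counter-clockwise with cos θ = -7/25, sin θ = -24/25: (-3, 21) → (21, -3); (15, 0) → (-21/5, -72/5); (12/5, -9/5) → (-12/5, -9/5)
T4 translate by (-4, 3): (21, -3) → (17, 0); (-21/5, -72/5) → (-41/5, -57/5); (-12/5, -9/5) → (-32/5, 6/5)

image vertices: (17, 0), (-41/5, -57/5), (-32/5, 6/5)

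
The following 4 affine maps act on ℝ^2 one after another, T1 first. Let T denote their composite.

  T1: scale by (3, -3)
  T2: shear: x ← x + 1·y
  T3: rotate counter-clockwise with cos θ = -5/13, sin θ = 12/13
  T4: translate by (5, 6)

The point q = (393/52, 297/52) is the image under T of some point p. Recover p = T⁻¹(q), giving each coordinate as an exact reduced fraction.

T1 = [3 0 0; 0 -3 0; 0 0 1]
T2·T1 = [3 -3 0; 0 -3 0; 0 0 1]
T3·…·T1 = [-15/13 51/13 0; 36/13 -21/13 0; 0 0 1]
T4·…·T1 = [-15/13 51/13 5; 36/13 -21/13 6; 0 0 1]
det M = -9; M⁻¹ = [7/39 17/39 -137/39; 4/13 5/39 -30/13; 0 0 1]
M⁻¹ · (393/52, 297/52)ᵀ = (1/3, 3/4)ᵀ

p = (1/3, 3/4)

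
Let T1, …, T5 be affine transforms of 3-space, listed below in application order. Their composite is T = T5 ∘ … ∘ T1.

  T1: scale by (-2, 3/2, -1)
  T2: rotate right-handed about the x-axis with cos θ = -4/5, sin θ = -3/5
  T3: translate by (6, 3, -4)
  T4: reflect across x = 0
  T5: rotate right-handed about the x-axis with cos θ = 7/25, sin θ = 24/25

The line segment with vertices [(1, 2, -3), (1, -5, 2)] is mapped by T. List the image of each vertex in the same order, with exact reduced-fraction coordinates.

T1 scale by (-2, 3/2, -1): (1, 2, -3) → (-2, 3, 3); (1, -5, 2) → (-2, -15/2, -2)
T2 rotate right-handed about the x-axis with cos θ = -4/5, sin θ = -3/5: (-2, 3, 3) → (-2, -3/5, -21/5); (-2, -15/2, -2) → (-2, 24/5, 61/10)
T3 translate by (6, 3, -4): (-2, -3/5, -21/5) → (4, 12/5, -41/5); (-2, 24/5, 61/10) → (4, 39/5, 21/10)
T4 reflect across x = 0: (4, 12/5, -41/5) → (-4, 12/5, -41/5); (4, 39/5, 21/10) → (-4, 39/5, 21/10)
T5 rotate right-handed about the x-axis with cos θ = 7/25, sin θ = 24/25: (-4, 12/5, -41/5) → (-4, 1068/125, 1/125); (-4, 39/5, 21/10) → (-4, 21/125, 2019/250)

image vertices: (-4, 1068/125, 1/125), (-4, 21/125, 2019/250)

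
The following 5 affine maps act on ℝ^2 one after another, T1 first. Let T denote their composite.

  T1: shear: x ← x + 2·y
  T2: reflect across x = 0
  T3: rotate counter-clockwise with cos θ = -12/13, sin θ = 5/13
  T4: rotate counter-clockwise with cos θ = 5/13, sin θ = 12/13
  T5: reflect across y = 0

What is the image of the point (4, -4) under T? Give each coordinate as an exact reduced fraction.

T(p) = (-956/169, -4/169)

T1 shear: x ← x + 2·y: (4, -4) → (-4, -4)
T2 reflect across x = 0: (-4, -4) → (4, -4)
T3 rotate counter-clockwise with cos θ = -12/13, sin θ = 5/13: (4, -4) → (-28/13, 68/13)
T4 rotate counter-clockwise with cos θ = 5/13, sin θ = 12/13: (-28/13, 68/13) → (-956/169, 4/169)
T5 reflect across y = 0: (-956/169, 4/169) → (-956/169, -4/169)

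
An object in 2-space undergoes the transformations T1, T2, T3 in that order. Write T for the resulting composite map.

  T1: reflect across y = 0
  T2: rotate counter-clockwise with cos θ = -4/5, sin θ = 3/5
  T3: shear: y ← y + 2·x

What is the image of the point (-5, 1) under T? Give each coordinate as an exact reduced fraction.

T(p) = (23/5, 7)

T1 reflect across y = 0: (-5, 1) → (-5, -1)
T2 rotate counter-clockwise with cos θ = -4/5, sin θ = 3/5: (-5, -1) → (23/5, -11/5)
T3 shear: y ← y + 2·x: (23/5, -11/5) → (23/5, 7)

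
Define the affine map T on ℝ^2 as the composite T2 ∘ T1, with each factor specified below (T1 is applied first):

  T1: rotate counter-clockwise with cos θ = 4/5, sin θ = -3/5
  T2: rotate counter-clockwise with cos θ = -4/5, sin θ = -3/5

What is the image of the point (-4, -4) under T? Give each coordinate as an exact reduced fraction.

T1 rotate counter-clockwise with cos θ = 4/5, sin θ = -3/5: (-4, -4) → (-28/5, -4/5)
T2 rotate counter-clockwise with cos θ = -4/5, sin θ = -3/5: (-28/5, -4/5) → (4, 4)

T(p) = (4, 4)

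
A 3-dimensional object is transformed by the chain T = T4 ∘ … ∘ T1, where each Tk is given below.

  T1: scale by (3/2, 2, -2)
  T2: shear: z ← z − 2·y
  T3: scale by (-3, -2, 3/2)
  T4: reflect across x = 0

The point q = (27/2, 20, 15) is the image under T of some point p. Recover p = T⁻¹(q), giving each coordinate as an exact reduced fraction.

p = (3, -5, 5)

T1 = [3/2 0 0 0; 0 2 0 0; 0 0 -2 0; 0 0 0 1]
T2·T1 = [3/2 0 0 0; 0 2 0 0; 0 -4 -2 0; 0 0 0 1]
T3·…·T1 = [-9/2 0 0 0; 0 -4 0 0; 0 -6 -3 0; 0 0 0 1]
T4·…·T1 = [9/2 0 0 0; 0 -4 0 0; 0 -6 -3 0; 0 0 0 1]
det M = 54; M⁻¹ = [2/9 0 0 0; 0 -1/4 0 0; 0 1/2 -1/3 0; 0 0 0 1]
M⁻¹ · (27/2, 20, 15)ᵀ = (3, -5, 5)ᵀ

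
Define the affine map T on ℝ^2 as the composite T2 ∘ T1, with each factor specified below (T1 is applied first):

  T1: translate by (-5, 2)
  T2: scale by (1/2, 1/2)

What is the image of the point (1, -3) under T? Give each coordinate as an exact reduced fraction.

T1 translate by (-5, 2): (1, -3) → (-4, -1)
T2 scale by (1/2, 1/2): (-4, -1) → (-2, -1/2)

T(p) = (-2, -1/2)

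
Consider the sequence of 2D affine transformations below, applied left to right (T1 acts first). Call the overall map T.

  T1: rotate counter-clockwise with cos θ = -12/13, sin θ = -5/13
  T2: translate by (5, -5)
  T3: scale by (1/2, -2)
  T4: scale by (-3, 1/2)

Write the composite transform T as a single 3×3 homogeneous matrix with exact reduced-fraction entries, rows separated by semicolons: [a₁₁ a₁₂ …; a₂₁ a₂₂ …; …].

T1 = [-12/13 5/13 0; -5/13 -12/13 0; 0 0 1]
T2·T1 = [-12/13 5/13 5; -5/13 -12/13 -5; 0 0 1]
T3·…·T1 = [-6/13 5/26 5/2; 10/13 24/13 10; 0 0 1]
T4·…·T1 = [18/13 -15/26 -15/2; 5/13 12/13 5; 0 0 1]

T = [18/13 -15/26 -15/2; 5/13 12/13 5; 0 0 1]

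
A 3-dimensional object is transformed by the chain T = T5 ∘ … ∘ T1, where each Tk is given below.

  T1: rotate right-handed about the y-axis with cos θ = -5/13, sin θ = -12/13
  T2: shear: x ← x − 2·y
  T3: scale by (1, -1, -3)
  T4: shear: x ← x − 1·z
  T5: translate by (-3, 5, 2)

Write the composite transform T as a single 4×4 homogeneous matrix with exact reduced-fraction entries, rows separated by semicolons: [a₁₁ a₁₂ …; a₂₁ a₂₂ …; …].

T1 = [-5/13 0 -12/13 0; 0 1 0 0; 12/13 0 -5/13 0; 0 0 0 1]
T2·T1 = [-5/13 -2 -12/13 0; 0 1 0 0; 12/13 0 -5/13 0; 0 0 0 1]
T3·…·T1 = [-5/13 -2 -12/13 0; 0 -1 0 0; -36/13 0 15/13 0; 0 0 0 1]
T4·…·T1 = [31/13 -2 -27/13 0; 0 -1 0 0; -36/13 0 15/13 0; 0 0 0 1]
T5·…·T1 = [31/13 -2 -27/13 -3; 0 -1 0 5; -36/13 0 15/13 2; 0 0 0 1]

T = [31/13 -2 -27/13 -3; 0 -1 0 5; -36/13 0 15/13 2; 0 0 0 1]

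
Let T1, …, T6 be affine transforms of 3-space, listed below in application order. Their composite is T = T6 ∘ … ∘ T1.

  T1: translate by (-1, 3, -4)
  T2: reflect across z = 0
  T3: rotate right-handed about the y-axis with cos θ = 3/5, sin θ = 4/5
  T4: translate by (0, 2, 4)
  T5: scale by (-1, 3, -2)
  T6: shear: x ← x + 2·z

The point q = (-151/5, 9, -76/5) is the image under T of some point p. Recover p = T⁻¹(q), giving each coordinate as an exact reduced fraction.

T1 = [1 0 0 -1; 0 1 0 3; 0 0 1 -4; 0 0 0 1]
T2·T1 = [1 0 0 -1; 0 1 0 3; 0 0 -1 4; 0 0 0 1]
T3·…·T1 = [3/5 0 -4/5 13/5; 0 1 0 3; -4/5 0 -3/5 16/5; 0 0 0 1]
T4·…·T1 = [3/5 0 -4/5 13/5; 0 1 0 5; -4/5 0 -3/5 36/5; 0 0 0 1]
T5·…·T1 = [-3/5 0 4/5 -13/5; 0 3 0 15; 8/5 0 6/5 -72/5; 0 0 0 1]
T6·…·T1 = [13/5 0 16/5 -157/5; 0 3 0 15; 8/5 0 6/5 -72/5; 0 0 0 1]
det M = -6; M⁻¹ = [-3/5 0 8/5 21/5; 0 1/3 0 -5; 4/5 0 -13/10 32/5; 0 0 0 1]
M⁻¹ · (-151/5, 9, -76/5)ᵀ = (-2, -2, 2)ᵀ

p = (-2, -2, 2)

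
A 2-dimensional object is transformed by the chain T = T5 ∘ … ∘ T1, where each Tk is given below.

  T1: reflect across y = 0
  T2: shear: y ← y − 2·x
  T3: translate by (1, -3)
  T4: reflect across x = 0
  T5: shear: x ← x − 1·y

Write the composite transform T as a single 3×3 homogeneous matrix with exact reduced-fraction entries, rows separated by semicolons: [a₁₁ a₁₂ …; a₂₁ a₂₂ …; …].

T = [1 1 2; -2 -1 -3; 0 0 1]

T1 = [1 0 0; 0 -1 0; 0 0 1]
T2·T1 = [1 0 0; -2 -1 0; 0 0 1]
T3·…·T1 = [1 0 1; -2 -1 -3; 0 0 1]
T4·…·T1 = [-1 0 -1; -2 -1 -3; 0 0 1]
T5·…·T1 = [1 1 2; -2 -1 -3; 0 0 1]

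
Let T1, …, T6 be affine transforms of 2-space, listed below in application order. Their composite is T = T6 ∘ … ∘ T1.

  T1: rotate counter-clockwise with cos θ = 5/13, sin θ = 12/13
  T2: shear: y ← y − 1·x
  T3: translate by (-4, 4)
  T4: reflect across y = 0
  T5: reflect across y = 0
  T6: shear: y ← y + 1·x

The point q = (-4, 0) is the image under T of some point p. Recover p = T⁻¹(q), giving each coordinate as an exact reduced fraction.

T1 = [5/13 -12/13 0; 12/13 5/13 0; 0 0 1]
T2·T1 = [5/13 -12/13 0; 7/13 17/13 0; 0 0 1]
T3·…·T1 = [5/13 -12/13 -4; 7/13 17/13 4; 0 0 1]
T4·…·T1 = [5/13 -12/13 -4; -7/13 -17/13 -4; 0 0 1]
T5·…·T1 = [5/13 -12/13 -4; 7/13 17/13 4; 0 0 1]
T6·…·T1 = [5/13 -12/13 -4; 12/13 5/13 0; 0 0 1]
det M = 1; M⁻¹ = [5/13 12/13 20/13; -12/13 5/13 -48/13; 0 0 1]
M⁻¹ · (-4, 0)ᵀ = (0, 0)ᵀ

p = (0, 0)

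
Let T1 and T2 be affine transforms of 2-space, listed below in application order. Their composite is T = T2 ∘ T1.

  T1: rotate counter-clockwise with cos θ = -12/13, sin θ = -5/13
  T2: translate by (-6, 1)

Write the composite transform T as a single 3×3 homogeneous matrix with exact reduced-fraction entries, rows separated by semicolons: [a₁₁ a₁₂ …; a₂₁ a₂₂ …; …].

T = [-12/13 5/13 -6; -5/13 -12/13 1; 0 0 1]

T1 = [-12/13 5/13 0; -5/13 -12/13 0; 0 0 1]
T2·T1 = [-12/13 5/13 -6; -5/13 -12/13 1; 0 0 1]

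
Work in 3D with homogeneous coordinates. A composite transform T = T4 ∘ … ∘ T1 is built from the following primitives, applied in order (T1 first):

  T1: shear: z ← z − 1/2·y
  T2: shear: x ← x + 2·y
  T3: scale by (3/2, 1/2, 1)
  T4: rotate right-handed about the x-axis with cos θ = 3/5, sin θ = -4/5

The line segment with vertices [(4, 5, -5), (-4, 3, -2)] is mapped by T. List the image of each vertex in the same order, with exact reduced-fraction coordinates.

image vertices: (21, -9/2, -13/2), (3, -19/10, -33/10)

T1 shear: z ← z − 1/2·y: (4, 5, -5) → (4, 5, -15/2); (-4, 3, -2) → (-4, 3, -7/2)
T2 shear: x ← x + 2·y: (4, 5, -15/2) → (14, 5, -15/2); (-4, 3, -7/2) → (2, 3, -7/2)
T3 scale by (3/2, 1/2, 1): (14, 5, -15/2) → (21, 5/2, -15/2); (2, 3, -7/2) → (3, 3/2, -7/2)
T4 rotate right-handed about the x-axis with cos θ = 3/5, sin θ = -4/5: (21, 5/2, -15/2) → (21, -9/2, -13/2); (3, 3/2, -7/2) → (3, -19/10, -33/10)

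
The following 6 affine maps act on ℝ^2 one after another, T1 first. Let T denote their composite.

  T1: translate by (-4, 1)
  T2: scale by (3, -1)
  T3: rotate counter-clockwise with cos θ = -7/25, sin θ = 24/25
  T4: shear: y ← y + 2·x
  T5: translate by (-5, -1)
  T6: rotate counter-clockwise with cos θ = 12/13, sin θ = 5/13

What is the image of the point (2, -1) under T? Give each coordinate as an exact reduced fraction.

T(p) = (-571/325, -287/65)

T1 translate by (-4, 1): (2, -1) → (-2, 0)
T2 scale by (3, -1): (-2, 0) → (-6, 0)
T3 rotate counter-clockwise with cos θ = -7/25, sin θ = 24/25: (-6, 0) → (42/25, -144/25)
T4 shear: y ← y + 2·x: (42/25, -144/25) → (42/25, -12/5)
T5 translate by (-5, -1): (42/25, -12/5) → (-83/25, -17/5)
T6 rotate counter-clockwise with cos θ = 12/13, sin θ = 5/13: (-83/25, -17/5) → (-571/325, -287/65)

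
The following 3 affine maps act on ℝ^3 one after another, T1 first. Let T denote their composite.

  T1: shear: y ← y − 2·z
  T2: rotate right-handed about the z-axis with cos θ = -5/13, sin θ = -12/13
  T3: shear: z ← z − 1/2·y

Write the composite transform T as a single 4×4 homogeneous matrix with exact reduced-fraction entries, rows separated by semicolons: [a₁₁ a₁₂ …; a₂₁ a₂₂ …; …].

T1 = [1 0 0 0; 0 1 -2 0; 0 0 1 0; 0 0 0 1]
T2·T1 = [-5/13 12/13 -24/13 0; -12/13 -5/13 10/13 0; 0 0 1 0; 0 0 0 1]
T3·…·T1 = [-5/13 12/13 -24/13 0; -12/13 -5/13 10/13 0; 6/13 5/26 8/13 0; 0 0 0 1]

T = [-5/13 12/13 -24/13 0; -12/13 -5/13 10/13 0; 6/13 5/26 8/13 0; 0 0 0 1]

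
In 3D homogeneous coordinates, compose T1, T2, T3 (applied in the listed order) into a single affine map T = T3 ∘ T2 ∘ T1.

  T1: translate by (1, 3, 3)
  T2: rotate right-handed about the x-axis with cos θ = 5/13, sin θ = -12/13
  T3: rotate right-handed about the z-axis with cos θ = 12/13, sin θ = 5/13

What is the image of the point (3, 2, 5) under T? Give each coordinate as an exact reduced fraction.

T(p) = (19/169, 1712/169, -20/13)

T1 translate by (1, 3, 3): (3, 2, 5) → (4, 5, 8)
T2 rotate right-handed about the x-axis with cos θ = 5/13, sin θ = -12/13: (4, 5, 8) → (4, 121/13, -20/13)
T3 rotate right-handed about the z-axis with cos θ = 12/13, sin θ = 5/13: (4, 121/13, -20/13) → (19/169, 1712/169, -20/13)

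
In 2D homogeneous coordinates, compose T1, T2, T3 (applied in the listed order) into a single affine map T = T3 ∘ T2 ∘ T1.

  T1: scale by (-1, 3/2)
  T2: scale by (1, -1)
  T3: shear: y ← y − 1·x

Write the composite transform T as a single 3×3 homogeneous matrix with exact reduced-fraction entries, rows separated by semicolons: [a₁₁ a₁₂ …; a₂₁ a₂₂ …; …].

T1 = [-1 0 0; 0 3/2 0; 0 0 1]
T2·T1 = [-1 0 0; 0 -3/2 0; 0 0 1]
T3·…·T1 = [-1 0 0; 1 -3/2 0; 0 0 1]

T = [-1 0 0; 1 -3/2 0; 0 0 1]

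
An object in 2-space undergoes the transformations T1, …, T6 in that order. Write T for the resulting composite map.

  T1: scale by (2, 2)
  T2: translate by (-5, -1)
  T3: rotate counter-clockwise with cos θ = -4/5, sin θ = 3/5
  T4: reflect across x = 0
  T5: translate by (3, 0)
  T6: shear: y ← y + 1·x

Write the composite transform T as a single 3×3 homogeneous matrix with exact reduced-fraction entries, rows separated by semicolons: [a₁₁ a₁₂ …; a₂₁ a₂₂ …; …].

T1 = [2 0 0; 0 2 0; 0 0 1]
T2·T1 = [2 0 -5; 0 2 -1; 0 0 1]
T3·…·T1 = [-8/5 -6/5 23/5; 6/5 -8/5 -11/5; 0 0 1]
T4·…·T1 = [8/5 6/5 -23/5; 6/5 -8/5 -11/5; 0 0 1]
T5·…·T1 = [8/5 6/5 -8/5; 6/5 -8/5 -11/5; 0 0 1]
T6·…·T1 = [8/5 6/5 -8/5; 14/5 -2/5 -19/5; 0 0 1]

T = [8/5 6/5 -8/5; 14/5 -2/5 -19/5; 0 0 1]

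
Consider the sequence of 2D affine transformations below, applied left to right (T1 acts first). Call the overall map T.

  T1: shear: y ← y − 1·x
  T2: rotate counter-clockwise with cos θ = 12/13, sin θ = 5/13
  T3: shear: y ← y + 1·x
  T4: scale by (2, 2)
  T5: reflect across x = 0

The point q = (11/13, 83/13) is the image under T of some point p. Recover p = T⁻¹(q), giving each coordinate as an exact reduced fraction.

T1 = [1 0 0; -1 1 0; 0 0 1]
T2·T1 = [17/13 -5/13 0; -7/13 12/13 0; 0 0 1]
T3·…·T1 = [17/13 -5/13 0; 10/13 7/13 0; 0 0 1]
T4·…·T1 = [34/13 -10/13 0; 20/13 14/13 0; 0 0 1]
T5·…·T1 = [-34/13 10/13 0; 20/13 14/13 0; 0 0 1]
det M = -4; M⁻¹ = [-7/26 5/26 0; 5/13 17/26 0; 0 0 1]
M⁻¹ · (11/13, 83/13)ᵀ = (1, 9/2)ᵀ

p = (1, 9/2)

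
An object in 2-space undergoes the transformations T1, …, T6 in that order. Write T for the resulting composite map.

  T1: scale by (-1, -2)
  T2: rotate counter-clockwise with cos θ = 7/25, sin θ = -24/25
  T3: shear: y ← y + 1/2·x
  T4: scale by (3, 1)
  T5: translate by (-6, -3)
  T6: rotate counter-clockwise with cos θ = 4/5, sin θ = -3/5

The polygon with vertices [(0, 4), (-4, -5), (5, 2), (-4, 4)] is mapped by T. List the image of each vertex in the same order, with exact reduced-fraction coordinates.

image vertices: (-717/25, 254/25), (543/25, -366/25), (-927/50, 287/25), (-699/25, 138/25)

T1 scale by (-1, -2): (0, 4) → (0, -8); (-4, -5) → (4, 10); (5, 2) → (-5, -4); (-4, 4) → (4, -8)
T2 rotate counter-clockwise with cos θ = 7/25, sin θ = -24/25: (0, -8) → (-192/25, -56/25); (4, 10) → (268/25, -26/25); (-5, -4) → (-131/25, 92/25); (4, -8) → (-164/25, -152/25)
T3 shear: y ← y + 1/2·x: (-192/25, -56/25) → (-192/25, -152/25); (268/25, -26/25) → (268/25, 108/25); (-131/25, 92/25) → (-131/25, 53/50); (-164/25, -152/25) → (-164/25, -234/25)
T4 scale by (3, 1): (-192/25, -152/25) → (-576/25, -152/25); (268/25, 108/25) → (804/25, 108/25); (-131/25, 53/50) → (-393/25, 53/50); (-164/25, -234/25) → (-492/25, -234/25)
T5 translate by (-6, -3): (-576/25, -152/25) → (-726/25, -227/25); (804/25, 108/25) → (654/25, 33/25); (-393/25, 53/50) → (-543/25, -97/50); (-492/25, -234/25) → (-642/25, -309/25)
T6 rotate counter-clockwise with cos θ = 4/5, sin θ = -3/5: (-726/25, -227/25) → (-717/25, 254/25); (654/25, 33/25) → (543/25, -366/25); (-543/25, -97/50) → (-927/50, 287/25); (-642/25, -309/25) → (-699/25, 138/25)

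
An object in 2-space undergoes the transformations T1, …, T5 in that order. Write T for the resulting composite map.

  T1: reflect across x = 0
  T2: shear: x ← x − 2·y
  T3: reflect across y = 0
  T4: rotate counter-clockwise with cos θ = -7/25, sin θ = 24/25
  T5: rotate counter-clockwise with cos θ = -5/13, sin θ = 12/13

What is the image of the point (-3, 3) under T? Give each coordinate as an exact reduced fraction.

T1 reflect across x = 0: (-3, 3) → (3, 3)
T2 shear: x ← x − 2·y: (3, 3) → (-3, 3)
T3 reflect across y = 0: (-3, 3) → (-3, -3)
T4 rotate counter-clockwise with cos θ = -7/25, sin θ = 24/25: (-3, -3) → (93/25, -51/25)
T5 rotate counter-clockwise with cos θ = -5/13, sin θ = 12/13: (93/25, -51/25) → (147/325, 1371/325)

T(p) = (147/325, 1371/325)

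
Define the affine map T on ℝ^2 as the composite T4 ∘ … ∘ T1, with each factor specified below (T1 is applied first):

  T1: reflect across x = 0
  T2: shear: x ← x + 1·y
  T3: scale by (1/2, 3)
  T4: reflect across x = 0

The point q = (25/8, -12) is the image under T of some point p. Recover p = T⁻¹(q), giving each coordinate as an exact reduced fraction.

p = (9/4, -4)

T1 = [-1 0 0; 0 1 0; 0 0 1]
T2·T1 = [-1 1 0; 0 1 0; 0 0 1]
T3·…·T1 = [-1/2 1/2 0; 0 3 0; 0 0 1]
T4·…·T1 = [1/2 -1/2 0; 0 3 0; 0 0 1]
det M = 3/2; M⁻¹ = [2 1/3 0; 0 1/3 0; 0 0 1]
M⁻¹ · (25/8, -12)ᵀ = (9/4, -4)ᵀ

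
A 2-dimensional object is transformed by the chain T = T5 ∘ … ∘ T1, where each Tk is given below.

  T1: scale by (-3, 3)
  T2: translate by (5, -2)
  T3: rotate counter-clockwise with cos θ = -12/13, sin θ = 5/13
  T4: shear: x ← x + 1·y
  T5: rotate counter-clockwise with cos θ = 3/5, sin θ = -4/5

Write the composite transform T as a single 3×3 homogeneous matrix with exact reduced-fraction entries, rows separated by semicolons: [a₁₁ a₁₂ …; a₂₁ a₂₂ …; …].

T1 = [-3 0 0; 0 3 0; 0 0 1]
T2·T1 = [-3 0 5; 0 3 -2; 0 0 1]
T3·…·T1 = [36/13 -15/13 -50/13; -15/13 -36/13 49/13; 0 0 1]
T4·…·T1 = [21/13 -51/13 -1/13; -15/13 -36/13 49/13; 0 0 1]
T5·…·T1 = [3/65 -297/65 193/65; -129/65 96/65 151/65; 0 0 1]

T = [3/65 -297/65 193/65; -129/65 96/65 151/65; 0 0 1]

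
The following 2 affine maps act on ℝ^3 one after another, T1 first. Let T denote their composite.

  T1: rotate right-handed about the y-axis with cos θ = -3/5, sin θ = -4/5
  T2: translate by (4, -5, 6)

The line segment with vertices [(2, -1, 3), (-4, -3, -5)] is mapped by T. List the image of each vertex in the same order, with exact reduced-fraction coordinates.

image vertices: (2/5, -6, 29/5), (52/5, -8, 29/5)

T1 rotate right-handed about the y-axis with cos θ = -3/5, sin θ = -4/5: (2, -1, 3) → (-18/5, -1, -1/5); (-4, -3, -5) → (32/5, -3, -1/5)
T2 translate by (4, -5, 6): (-18/5, -1, -1/5) → (2/5, -6, 29/5); (32/5, -3, -1/5) → (52/5, -8, 29/5)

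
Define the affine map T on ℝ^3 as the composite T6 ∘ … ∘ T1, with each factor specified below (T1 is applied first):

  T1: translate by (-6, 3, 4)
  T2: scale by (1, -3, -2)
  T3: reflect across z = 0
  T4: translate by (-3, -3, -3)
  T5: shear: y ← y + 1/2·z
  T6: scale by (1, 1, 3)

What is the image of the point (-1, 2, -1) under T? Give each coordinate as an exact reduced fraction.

T1 translate by (-6, 3, 4): (-1, 2, -1) → (-7, 5, 3)
T2 scale by (1, -3, -2): (-7, 5, 3) → (-7, -15, -6)
T3 reflect across z = 0: (-7, -15, -6) → (-7, -15, 6)
T4 translate by (-3, -3, -3): (-7, -15, 6) → (-10, -18, 3)
T5 shear: y ← y + 1/2·z: (-10, -18, 3) → (-10, -33/2, 3)
T6 scale by (1, 1, 3): (-10, -33/2, 3) → (-10, -33/2, 9)

T(p) = (-10, -33/2, 9)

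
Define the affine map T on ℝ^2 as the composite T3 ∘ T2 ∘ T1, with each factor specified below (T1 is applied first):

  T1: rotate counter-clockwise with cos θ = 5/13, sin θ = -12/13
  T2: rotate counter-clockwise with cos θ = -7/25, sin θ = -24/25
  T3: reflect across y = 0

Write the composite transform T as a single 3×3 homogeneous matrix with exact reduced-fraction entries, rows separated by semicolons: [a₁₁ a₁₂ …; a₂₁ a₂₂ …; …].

T1 = [5/13 12/13 0; -12/13 5/13 0; 0 0 1]
T2·T1 = [-323/325 36/325 0; -36/325 -323/325 0; 0 0 1]
T3·…·T1 = [-323/325 36/325 0; 36/325 323/325 0; 0 0 1]

T = [-323/325 36/325 0; 36/325 323/325 0; 0 0 1]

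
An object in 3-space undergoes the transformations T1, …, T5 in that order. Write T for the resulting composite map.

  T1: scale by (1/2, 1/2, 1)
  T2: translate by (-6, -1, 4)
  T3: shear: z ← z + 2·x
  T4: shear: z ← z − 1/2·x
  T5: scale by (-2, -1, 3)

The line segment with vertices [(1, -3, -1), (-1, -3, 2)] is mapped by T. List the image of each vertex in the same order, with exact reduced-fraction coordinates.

image vertices: (11, 5/2, -63/4), (13, 5/2, -45/4)

T1 scale by (1/2, 1/2, 1): (1, -3, -1) → (1/2, -3/2, -1); (-1, -3, 2) → (-1/2, -3/2, 2)
T2 translate by (-6, -1, 4): (1/2, -3/2, -1) → (-11/2, -5/2, 3); (-1/2, -3/2, 2) → (-13/2, -5/2, 6)
T3 shear: z ← z + 2·x: (-11/2, -5/2, 3) → (-11/2, -5/2, -8); (-13/2, -5/2, 6) → (-13/2, -5/2, -7)
T4 shear: z ← z − 1/2·x: (-11/2, -5/2, -8) → (-11/2, -5/2, -21/4); (-13/2, -5/2, -7) → (-13/2, -5/2, -15/4)
T5 scale by (-2, -1, 3): (-11/2, -5/2, -21/4) → (11, 5/2, -63/4); (-13/2, -5/2, -15/4) → (13, 5/2, -45/4)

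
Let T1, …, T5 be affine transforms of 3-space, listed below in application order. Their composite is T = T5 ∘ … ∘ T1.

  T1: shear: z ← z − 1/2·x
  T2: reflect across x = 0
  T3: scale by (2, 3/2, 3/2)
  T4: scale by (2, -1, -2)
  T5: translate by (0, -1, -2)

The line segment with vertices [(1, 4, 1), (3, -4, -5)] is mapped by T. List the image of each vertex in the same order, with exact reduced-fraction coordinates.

T1 shear: z ← z − 1/2·x: (1, 4, 1) → (1, 4, 1/2); (3, -4, -5) → (3, -4, -13/2)
T2 reflect across x = 0: (1, 4, 1/2) → (-1, 4, 1/2); (3, -4, -13/2) → (-3, -4, -13/2)
T3 scale by (2, 3/2, 3/2): (-1, 4, 1/2) → (-2, 6, 3/4); (-3, -4, -13/2) → (-6, -6, -39/4)
T4 scale by (2, -1, -2): (-2, 6, 3/4) → (-4, -6, -3/2); (-6, -6, -39/4) → (-12, 6, 39/2)
T5 translate by (0, -1, -2): (-4, -6, -3/2) → (-4, -7, -7/2); (-12, 6, 39/2) → (-12, 5, 35/2)

image vertices: (-4, -7, -7/2), (-12, 5, 35/2)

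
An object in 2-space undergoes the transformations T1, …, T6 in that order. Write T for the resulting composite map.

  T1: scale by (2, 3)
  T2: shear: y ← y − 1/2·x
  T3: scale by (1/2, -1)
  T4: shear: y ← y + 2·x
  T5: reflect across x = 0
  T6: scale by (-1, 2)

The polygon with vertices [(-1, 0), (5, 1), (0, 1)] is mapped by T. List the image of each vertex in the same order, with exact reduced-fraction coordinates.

image vertices: (-1, -6), (5, 24), (0, -6)

T1 scale by (2, 3): (-1, 0) → (-2, 0); (5, 1) → (10, 3); (0, 1) → (0, 3)
T2 shear: y ← y − 1/2·x: (-2, 0) → (-2, 1); (10, 3) → (10, -2); (0, 3) → (0, 3)
T3 scale by (1/2, -1): (-2, 1) → (-1, -1); (10, -2) → (5, 2); (0, 3) → (0, -3)
T4 shear: y ← y + 2·x: (-1, -1) → (-1, -3); (5, 2) → (5, 12); (0, -3) → (0, -3)
T5 reflect across x = 0: (-1, -3) → (1, -3); (5, 12) → (-5, 12); (0, -3) → (0, -3)
T6 scale by (-1, 2): (1, -3) → (-1, -6); (-5, 12) → (5, 24); (0, -3) → (0, -6)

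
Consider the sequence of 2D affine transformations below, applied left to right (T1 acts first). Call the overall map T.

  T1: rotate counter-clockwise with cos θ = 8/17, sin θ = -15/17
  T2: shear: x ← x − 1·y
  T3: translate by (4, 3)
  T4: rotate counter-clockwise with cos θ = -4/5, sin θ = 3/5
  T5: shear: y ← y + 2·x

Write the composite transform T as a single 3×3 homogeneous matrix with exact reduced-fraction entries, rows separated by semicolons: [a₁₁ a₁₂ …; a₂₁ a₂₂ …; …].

T1 = [8/17 15/17 0; -15/17 8/17 0; 0 0 1]
T2·T1 = [23/17 7/17 0; -15/17 8/17 0; 0 0 1]
T3·…·T1 = [23/17 7/17 4; -15/17 8/17 3; 0 0 1]
T4·…·T1 = [-47/85 -52/85 -5; 129/85 -11/85 0; 0 0 1]
T5·…·T1 = [-47/85 -52/85 -5; 7/17 -23/17 -10; 0 0 1]

T = [-47/85 -52/85 -5; 7/17 -23/17 -10; 0 0 1]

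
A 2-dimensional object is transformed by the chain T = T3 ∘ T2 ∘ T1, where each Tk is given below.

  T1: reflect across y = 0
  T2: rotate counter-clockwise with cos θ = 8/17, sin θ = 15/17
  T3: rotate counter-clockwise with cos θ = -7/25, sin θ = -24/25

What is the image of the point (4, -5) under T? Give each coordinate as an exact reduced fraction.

T(p) = (2701/425, 332/425)

T1 reflect across y = 0: (4, -5) → (4, 5)
T2 rotate counter-clockwise with cos θ = 8/17, sin θ = 15/17: (4, 5) → (-43/17, 100/17)
T3 rotate counter-clockwise with cos θ = -7/25, sin θ = -24/25: (-43/17, 100/17) → (2701/425, 332/425)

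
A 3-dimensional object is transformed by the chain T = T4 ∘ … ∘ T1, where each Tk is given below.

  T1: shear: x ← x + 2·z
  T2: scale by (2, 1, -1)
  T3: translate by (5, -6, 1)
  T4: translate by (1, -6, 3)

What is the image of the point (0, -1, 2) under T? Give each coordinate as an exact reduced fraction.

T1 shear: x ← x + 2·z: (0, -1, 2) → (4, -1, 2)
T2 scale by (2, 1, -1): (4, -1, 2) → (8, -1, -2)
T3 translate by (5, -6, 1): (8, -1, -2) → (13, -7, -1)
T4 translate by (1, -6, 3): (13, -7, -1) → (14, -13, 2)

T(p) = (14, -13, 2)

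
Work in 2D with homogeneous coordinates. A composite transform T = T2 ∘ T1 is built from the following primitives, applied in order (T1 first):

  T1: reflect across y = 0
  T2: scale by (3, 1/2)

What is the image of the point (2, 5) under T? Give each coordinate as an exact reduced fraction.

T1 reflect across y = 0: (2, 5) → (2, -5)
T2 scale by (3, 1/2): (2, -5) → (6, -5/2)

T(p) = (6, -5/2)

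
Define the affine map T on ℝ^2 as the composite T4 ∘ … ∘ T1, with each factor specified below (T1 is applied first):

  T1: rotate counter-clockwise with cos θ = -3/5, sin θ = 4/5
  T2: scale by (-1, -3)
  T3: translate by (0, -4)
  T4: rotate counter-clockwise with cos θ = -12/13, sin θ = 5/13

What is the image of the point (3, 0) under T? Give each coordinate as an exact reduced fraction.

T1 rotate counter-clockwise with cos θ = -3/5, sin θ = 4/5: (3, 0) → (-9/5, 12/5)
T2 scale by (-1, -3): (-9/5, 12/5) → (9/5, -36/5)
T3 translate by (0, -4): (9/5, -36/5) → (9/5, -56/5)
T4 rotate counter-clockwise with cos θ = -12/13, sin θ = 5/13: (9/5, -56/5) → (172/65, 717/65)

T(p) = (172/65, 717/65)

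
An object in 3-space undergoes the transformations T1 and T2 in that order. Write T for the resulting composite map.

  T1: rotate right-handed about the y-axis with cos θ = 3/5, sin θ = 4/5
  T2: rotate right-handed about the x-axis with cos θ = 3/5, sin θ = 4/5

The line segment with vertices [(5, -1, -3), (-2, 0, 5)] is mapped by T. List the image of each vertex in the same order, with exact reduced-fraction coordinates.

image vertices: (3/5, 101/25, -107/25), (14/5, -92/25, 69/25)

T1 rotate right-handed about the y-axis with cos θ = 3/5, sin θ = 4/5: (5, -1, -3) → (3/5, -1, -29/5); (-2, 0, 5) → (14/5, 0, 23/5)
T2 rotate right-handed about the x-axis with cos θ = 3/5, sin θ = 4/5: (3/5, -1, -29/5) → (3/5, 101/25, -107/25); (14/5, 0, 23/5) → (14/5, -92/25, 69/25)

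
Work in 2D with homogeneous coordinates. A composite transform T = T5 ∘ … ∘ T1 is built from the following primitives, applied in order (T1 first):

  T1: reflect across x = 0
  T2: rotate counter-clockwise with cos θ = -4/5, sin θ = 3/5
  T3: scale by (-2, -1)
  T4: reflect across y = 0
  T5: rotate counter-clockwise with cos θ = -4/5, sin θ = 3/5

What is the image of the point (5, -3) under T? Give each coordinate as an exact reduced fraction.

T(p) = (241/25, -162/25)

T1 reflect across x = 0: (5, -3) → (-5, -3)
T2 rotate counter-clockwise with cos θ = -4/5, sin θ = 3/5: (-5, -3) → (29/5, -3/5)
T3 scale by (-2, -1): (29/5, -3/5) → (-58/5, 3/5)
T4 reflect across y = 0: (-58/5, 3/5) → (-58/5, -3/5)
T5 rotate counter-clockwise with cos θ = -4/5, sin θ = 3/5: (-58/5, -3/5) → (241/25, -162/25)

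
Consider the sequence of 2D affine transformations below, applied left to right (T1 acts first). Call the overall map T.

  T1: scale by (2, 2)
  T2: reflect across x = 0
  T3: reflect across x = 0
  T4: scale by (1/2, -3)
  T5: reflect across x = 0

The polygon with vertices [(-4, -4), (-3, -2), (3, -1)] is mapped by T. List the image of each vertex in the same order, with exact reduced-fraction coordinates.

image vertices: (4, 24), (3, 12), (-3, 6)

T1 scale by (2, 2): (-4, -4) → (-8, -8); (-3, -2) → (-6, -4); (3, -1) → (6, -2)
T2 reflect across x = 0: (-8, -8) → (8, -8); (-6, -4) → (6, -4); (6, -2) → (-6, -2)
T3 reflect across x = 0: (8, -8) → (-8, -8); (6, -4) → (-6, -4); (-6, -2) → (6, -2)
T4 scale by (1/2, -3): (-8, -8) → (-4, 24); (-6, -4) → (-3, 12); (6, -2) → (3, 6)
T5 reflect across x = 0: (-4, 24) → (4, 24); (-3, 12) → (3, 12); (3, 6) → (-3, 6)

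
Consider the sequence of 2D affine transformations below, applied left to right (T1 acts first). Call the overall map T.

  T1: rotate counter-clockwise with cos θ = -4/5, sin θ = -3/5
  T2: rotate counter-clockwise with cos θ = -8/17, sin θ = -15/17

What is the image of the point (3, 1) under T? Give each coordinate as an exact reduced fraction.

T(p) = (-123/85, 239/85)

T1 rotate counter-clockwise with cos θ = -4/5, sin θ = -3/5: (3, 1) → (-9/5, -13/5)
T2 rotate counter-clockwise with cos θ = -8/17, sin θ = -15/17: (-9/5, -13/5) → (-123/85, 239/85)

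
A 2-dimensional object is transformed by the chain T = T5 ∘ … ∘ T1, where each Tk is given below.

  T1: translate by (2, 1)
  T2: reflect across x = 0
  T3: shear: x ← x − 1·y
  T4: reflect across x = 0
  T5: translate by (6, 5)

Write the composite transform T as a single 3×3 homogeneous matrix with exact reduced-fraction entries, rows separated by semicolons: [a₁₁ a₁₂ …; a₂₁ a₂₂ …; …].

T = [1 1 9; 0 1 6; 0 0 1]

T1 = [1 0 2; 0 1 1; 0 0 1]
T2·T1 = [-1 0 -2; 0 1 1; 0 0 1]
T3·…·T1 = [-1 -1 -3; 0 1 1; 0 0 1]
T4·…·T1 = [1 1 3; 0 1 1; 0 0 1]
T5·…·T1 = [1 1 9; 0 1 6; 0 0 1]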